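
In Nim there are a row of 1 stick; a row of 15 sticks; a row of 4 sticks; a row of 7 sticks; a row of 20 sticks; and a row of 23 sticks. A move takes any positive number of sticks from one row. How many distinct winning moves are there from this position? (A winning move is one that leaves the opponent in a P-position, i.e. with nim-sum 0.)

1

Write each in binary and XOR column by column:
  00001  (1)
  01111  (15)
  00100  (4)
  00111  (7)
  10100  (20)
  10111  (23)
  -----
  01110  (14)
The overall nim-sum is X = 14. A row of size p has a winning move iff p XOR X < p (reduce it to p XOR X).
  1: 1 XOR 14 = 15 ≥ 1 — no move.
  15: 15 XOR 14 = 1 < 15 — winning move (to 1).
  4: 4 XOR 14 = 10 ≥ 4 — no move.
  7: 7 XOR 14 = 9 ≥ 7 — no move.
  20: 20 XOR 14 = 26 ≥ 20 — no move.
  23: 23 XOR 14 = 25 ≥ 23 — no move.
That gives 1 winning move.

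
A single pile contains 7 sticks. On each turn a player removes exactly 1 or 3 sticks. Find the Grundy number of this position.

1

Compute g(0), g(1), … for moves {1, 3}:
g(0) = mex{} = 0
g(1) = mex{0} = 1
g(2) = mex{1} = 0
g(3) = mex{0} = 1
g(4) = mex{1} = 0
g(5) = mex{0} = 1
g(6) = mex{1} = 0
g(7) = mex{0} = 1
So g(7) = 1.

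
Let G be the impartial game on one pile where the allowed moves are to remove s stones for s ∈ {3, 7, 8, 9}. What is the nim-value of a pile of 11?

Compute g(0), g(1), … for moves {3, 7, 8, 9}:
g(0) = mex{} = 0
g(1) = mex{} = 0
g(2) = mex{} = 0
g(3) = mex{0} = 1
g(4) = mex{0} = 1
g(5) = mex{0} = 1
g(6) = mex{1} = 0
g(7) = mex{0,1} = 2
g(8) = mex{0,1} = 2
g(9) = mex{0} = 1
g(10) = mex{0,1,2} = 3
g(11) = mex{0,1,2} = 3
So g(11) = 3.

3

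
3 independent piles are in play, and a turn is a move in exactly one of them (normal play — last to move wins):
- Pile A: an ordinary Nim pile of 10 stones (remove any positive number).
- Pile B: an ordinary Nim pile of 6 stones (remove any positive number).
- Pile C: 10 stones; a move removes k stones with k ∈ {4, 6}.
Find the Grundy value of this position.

12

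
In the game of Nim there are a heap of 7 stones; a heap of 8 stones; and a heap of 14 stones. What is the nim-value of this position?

Write each in binary and XOR column by column:
  0111  (7)
  1000  (8)
  1110  (14)
  ----
  0001  (1)

1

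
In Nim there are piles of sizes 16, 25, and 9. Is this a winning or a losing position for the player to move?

Nim-sum: 16 ^ 25 ^ 9 = 0.
The nim-sum is 0, so this is a P-position: the player to move is in a losing position under optimal play.

Losing position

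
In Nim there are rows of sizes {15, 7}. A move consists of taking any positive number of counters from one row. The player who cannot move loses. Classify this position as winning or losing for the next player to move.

Nim-sum: 15 ⊕ 7 = 8.
The nim-sum is 8 ≠ 0, so this is an N-position: the player to move can win.

Winning position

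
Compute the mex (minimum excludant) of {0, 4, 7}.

0 is in the set but 1 is not, so the mex is 1.

1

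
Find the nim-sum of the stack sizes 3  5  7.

1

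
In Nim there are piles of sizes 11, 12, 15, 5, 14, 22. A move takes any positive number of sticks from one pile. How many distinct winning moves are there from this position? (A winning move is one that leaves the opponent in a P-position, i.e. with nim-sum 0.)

Nim-sum: 11 XOR 12 XOR 15 XOR 5 XOR 14 XOR 22 = 21.
The overall nim-sum is X = 21. A pile of size p has a winning move iff p XOR X < p (reduce it to p XOR X).
  11: 11 XOR 21 = 30 ≥ 11 — no move.
  12: 12 XOR 21 = 25 ≥ 12 — no move.
  15: 15 XOR 21 = 26 ≥ 15 — no move.
  5: 5 XOR 21 = 16 ≥ 5 — no move.
  14: 14 XOR 21 = 27 ≥ 14 — no move.
  22: 22 XOR 21 = 3 < 22 — winning move (to 3).
That gives 1 winning move.

1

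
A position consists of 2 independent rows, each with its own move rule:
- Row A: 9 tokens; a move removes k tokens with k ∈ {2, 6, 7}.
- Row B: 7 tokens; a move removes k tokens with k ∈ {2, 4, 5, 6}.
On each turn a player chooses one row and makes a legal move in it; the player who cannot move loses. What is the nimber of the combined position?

Grundy values for row A (subtraction set {2, 6, 7}):
k:     0  1  2  3  4  5  6  7  8  9
g(k):  0  0  1  1  0  0  1  1  2  0
So g(9) = 0.
Build the Grundy sequence for row B with g(k) = mex{g(k−s) : s ∈ {2, 4, 5, 6}, s ≤ k}:
g(0) = mex{} = 0
g(1) = mex{} = 0
g(2) = mex{0} = 1
g(3) = mex{0} = 1
g(4) = mex{0,1} = 2
g(5) = mex{0,1} = 2
g(6) = mex{0,1,2} = 3
g(7) = mex{0,1,2} = 3
So g(7) = 3.
By the Sprague-Grundy theorem, the Grundy value of a sum of independent games is the XOR of the component values.
Combined value = 0 XOR 3 = 3.

3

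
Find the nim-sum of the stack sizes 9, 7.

Write each in binary and XOR column by column:
  1001  (9)
  0111  (7)
  ----
  1110  (14)

14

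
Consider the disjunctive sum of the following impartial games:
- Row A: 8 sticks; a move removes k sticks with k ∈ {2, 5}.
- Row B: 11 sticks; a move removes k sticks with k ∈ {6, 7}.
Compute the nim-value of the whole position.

1

For row A, compute g(0), g(1), … with moves {2, 5}:
k:     0  1  2  3  4  5  6  7  8
g(k):  0  0  1  1  0  2  1  0  0
So g(8) = 0.
For row B, compute g(0), g(1), … with moves {6, 7}:
g(0) = mex{} = 0
g(1) = mex{} = 0
g(2) = mex{} = 0
g(3) = mex{} = 0
g(4) = mex{} = 0
g(5) = mex{} = 0
g(6) = mex{0} = 1
g(7) = mex{0} = 1
g(8) = mex{0} = 1
g(9) = mex{0} = 1
g(10) = mex{0} = 1
g(11) = mex{0} = 1
So g(11) = 1.
By the Sprague-Grundy theorem, the Grundy value of a sum of independent games is the XOR of the component values.
Combined value = 0 ⊕ 1 = 1.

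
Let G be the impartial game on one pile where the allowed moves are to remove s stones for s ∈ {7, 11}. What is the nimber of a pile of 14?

Build the Grundy sequence with g(k) = mex{g(k−s) : s ∈ {7, 11}, s ≤ k}:
k:     0  1  2  3  4  5  6  7  8  9 10 11 12 13 14
g(k):  0  0  0  0  0  0  0  1  1  1  1  1  1  1  2
So g(14) = 2.

2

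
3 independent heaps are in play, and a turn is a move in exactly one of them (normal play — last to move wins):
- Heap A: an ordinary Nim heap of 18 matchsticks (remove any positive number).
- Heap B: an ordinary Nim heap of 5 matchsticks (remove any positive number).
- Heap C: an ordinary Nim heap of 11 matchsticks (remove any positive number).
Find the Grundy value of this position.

28

Heap A is a plain Nim heap of size 18, so its Grundy value is 18.
Heap B is a plain Nim heap of size 5, so its Grundy value is 5.
Heap C is a plain Nim heap of size 11, so its Grundy value is 11.
By the Sprague-Grundy theorem, the Grundy value of a sum of independent games is the XOR of the component values.
Combined value = 18 XOR 5 XOR 11 = 28.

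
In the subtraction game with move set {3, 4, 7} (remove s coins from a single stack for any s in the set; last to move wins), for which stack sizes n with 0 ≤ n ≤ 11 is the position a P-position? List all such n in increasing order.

0, 1, 2, 10, 11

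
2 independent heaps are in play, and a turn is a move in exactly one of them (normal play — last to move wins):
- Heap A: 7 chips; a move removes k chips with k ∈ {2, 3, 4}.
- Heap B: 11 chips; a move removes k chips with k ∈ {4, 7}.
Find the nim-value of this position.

Grundy values for heap A (subtraction set {2, 3, 4}):
k:     0  1  2  3  4  5  6  7
g(k):  0  0  1  1  2  2  0  0
So g(7) = 0.
For heap B, compute g(0), g(1), … with moves {4, 7}:
g(0) = mex{} = 0
g(1) = mex{} = 0
g(2) = mex{} = 0
g(3) = mex{} = 0
g(4) = mex{0} = 1
g(5) = mex{0} = 1
g(6) = mex{0} = 1
g(7) = mex{0} = 1
g(8) = mex{0,1} = 2
g(9) = mex{0,1} = 2
g(10) = mex{0,1} = 2
g(11) = mex{1} = 0
So g(11) = 0.
The value of a disjunctive sum is the nim-sum of the parts.
Combined value = 0 ⊕ 0 = 0.

0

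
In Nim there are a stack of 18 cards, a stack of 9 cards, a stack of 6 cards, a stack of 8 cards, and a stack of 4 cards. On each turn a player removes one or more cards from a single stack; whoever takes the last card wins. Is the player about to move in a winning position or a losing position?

Winning position

Compute the nim-sum pairwise:
18 ⊕ 9 = 27
27 ⊕ 6 = 29
29 ⊕ 8 = 21
21 ⊕ 4 = 17
The nim-sum is 17 ≠ 0, so this is an N-position: the player to move can win.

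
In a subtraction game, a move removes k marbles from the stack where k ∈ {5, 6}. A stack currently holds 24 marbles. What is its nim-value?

Grundy values for subtraction set {5, 6}:
k:     0  1  2  3  4  5  6  7  8  9 10 11 12 13 14 15 16 17 18 19 20 21 22 23 24
g(k):  0  0  0  0  0  1  1  1  1  1  2  0  0  0  0  0  1  1  1  1  1  2  0  0  0
So g(24) = 0.

0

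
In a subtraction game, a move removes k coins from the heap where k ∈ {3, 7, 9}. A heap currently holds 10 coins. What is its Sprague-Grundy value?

Compute g(0), g(1), … for moves {3, 7, 9}:
k:     0  1  2  3  4  5  6  7  8  9 10
g(k):  0  0  0  1  1  1  0  2  2  1  3
So g(10) = 3.

3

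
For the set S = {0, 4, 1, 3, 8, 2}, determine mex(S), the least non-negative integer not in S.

5

The values 0, 1, 2, 3, 4 are all present; 5 is the first non-negative integer missing from the set.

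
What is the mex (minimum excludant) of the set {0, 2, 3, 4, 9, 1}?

5

The values 0, 1, 2, 3, 4 are all present; 5 is the first non-negative integer missing from the set.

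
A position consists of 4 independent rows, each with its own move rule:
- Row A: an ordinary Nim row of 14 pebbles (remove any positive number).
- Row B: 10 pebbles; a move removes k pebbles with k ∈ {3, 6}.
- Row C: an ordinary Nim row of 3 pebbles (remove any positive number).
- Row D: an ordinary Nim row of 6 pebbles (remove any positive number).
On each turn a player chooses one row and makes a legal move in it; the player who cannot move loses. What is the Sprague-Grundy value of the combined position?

Row A is a plain Nim row of size 14, so its Grundy value is 14.
For row B, compute g(0), g(1), … with moves {3, 6}:
k:     0  1  2  3  4  5  6  7  8  9 10
g(k):  0  0  0  1  1  1  2  2  2  0  0
So g(10) = 0.
Row C is a plain Nim row of size 3, so its Grundy value is 3.
Row D is a plain Nim row of size 6, so its Grundy value is 6.
The value of a disjunctive sum is the nim-sum of the parts.
Combined value = 14 ⊕ 0 ⊕ 3 ⊕ 6 = 11.

11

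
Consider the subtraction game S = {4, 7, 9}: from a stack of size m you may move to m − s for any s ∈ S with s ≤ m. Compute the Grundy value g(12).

Build the Grundy sequence with g(k) = mex{g(k−s) : s ∈ {4, 7, 9}, s ≤ k}:
g(0) = mex{} = 0
g(1) = mex{} = 0
g(2) = mex{} = 0
g(3) = mex{} = 0
g(4) = mex{0} = 1
g(5) = mex{0} = 1
g(6) = mex{0} = 1
g(7) = mex{0} = 1
g(8) = mex{0,1} = 2
g(9) = mex{0,1} = 2
g(10) = mex{0,1} = 2
g(11) = mex{0,1} = 2
g(12) = mex{0,1,2} = 3
So g(12) = 3.

3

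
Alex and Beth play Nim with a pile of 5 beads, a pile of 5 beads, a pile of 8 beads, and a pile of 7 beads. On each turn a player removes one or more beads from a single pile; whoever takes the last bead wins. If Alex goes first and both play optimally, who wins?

Alex wins

Bitwise XOR of the heap sizes:
  0101  (5)
  0101  (5)
  1000  (8)
  0111  (7)
  ----
  1111  (15)
The nim-sum is 15 ≠ 0, so this is an N-position: the player to move can win; Alex has a winning move.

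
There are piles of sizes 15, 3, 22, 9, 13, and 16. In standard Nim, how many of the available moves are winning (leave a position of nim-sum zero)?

Nim-sum: 15 ⊕ 3 ⊕ 22 ⊕ 9 ⊕ 13 ⊕ 16 = 14.
The overall nim-sum is X = 14. A pile of size p has a winning move iff p XOR X < p (reduce it to p XOR X).
  15: 15 XOR 14 = 1 < 15 — winning move (to 1).
  3: 3 XOR 14 = 13 ≥ 3 — no move.
  22: 22 XOR 14 = 24 ≥ 22 — no move.
  9: 9 XOR 14 = 7 < 9 — winning move (to 7).
  13: 13 XOR 14 = 3 < 13 — winning move (to 3).
  16: 16 XOR 14 = 30 ≥ 16 — no move.
That gives 3 winning moves.

3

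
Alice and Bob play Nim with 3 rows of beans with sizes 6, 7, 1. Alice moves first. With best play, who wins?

In binary:
  110  (6)
  111  (7)
  001  (1)
  ---
  000  (0)
The nim-sum is 0, so this is a P-position: the player to move is in a losing position under optimal play; Alice is about to move from it and so loses — Bob wins.

Bob wins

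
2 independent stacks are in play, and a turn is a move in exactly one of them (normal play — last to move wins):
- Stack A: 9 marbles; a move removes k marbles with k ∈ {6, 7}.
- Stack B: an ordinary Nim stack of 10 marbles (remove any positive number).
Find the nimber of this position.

Grundy values for stack A (subtraction set {6, 7}):
k:     0  1  2  3  4  5  6  7  8  9
g(k):  0  0  0  0  0  0  1  1  1  1
So g(9) = 1.
Stack B is a plain Nim stack of size 10, so its Grundy value is 10.
The value of a disjunctive sum is the nim-sum of the parts.
Combined value = 1 XOR 10 = 11.

11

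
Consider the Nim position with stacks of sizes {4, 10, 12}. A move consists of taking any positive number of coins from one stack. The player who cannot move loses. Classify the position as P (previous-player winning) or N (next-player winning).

Compute the nim-sum pairwise:
4 XOR 10 = 14
14 XOR 12 = 2
The nim-sum is 2 ≠ 0, so this is an N-position: the player to move can win.

N-position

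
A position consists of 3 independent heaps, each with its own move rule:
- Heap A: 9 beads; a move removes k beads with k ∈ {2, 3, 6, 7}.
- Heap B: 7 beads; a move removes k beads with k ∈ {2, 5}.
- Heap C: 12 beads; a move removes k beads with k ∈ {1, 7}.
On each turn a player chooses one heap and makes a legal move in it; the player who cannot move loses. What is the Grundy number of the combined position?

For heap A, compute g(0), g(1), … with moves {2, 3, 6, 7}:
g(0) = mex{} = 0
g(1) = mex{} = 0
g(2) = mex{0} = 1
g(3) = mex{0} = 1
g(4) = mex{0,1} = 2
g(5) = mex{1} = 0
g(6) = mex{0,1,2} = 3
g(7) = mex{0,2} = 1
g(8) = mex{0,1,3} = 2
g(9) = mex{1,3} = 0
So g(9) = 0.
Grundy values for heap B (subtraction set {2, 5}):
k:     0  1  2  3  4  5  6  7
g(k):  0  0  1  1  0  2  1  0
So g(7) = 0.
Build the Grundy sequence for heap C with g(k) = mex{g(k−s) : s ∈ {1, 7}, s ≤ k}:
k:     0  1  2  3  4  5  6  7  8  9 10 11 12
g(k):  0  1  0  1  0  1  0  1  0  1  0  1  0
So g(12) = 0.
By the Sprague-Grundy theorem, the Grundy value of a sum of independent games is the XOR of the component values.
Combined value = 0 ⊕ 0 ⊕ 0 = 0.

0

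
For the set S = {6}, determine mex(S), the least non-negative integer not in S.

0 is not in the set, so the mex is 0.

0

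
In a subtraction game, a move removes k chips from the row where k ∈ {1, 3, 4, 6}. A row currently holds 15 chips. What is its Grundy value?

1

Grundy values for subtraction set {1, 3, 4, 6}:
k:     0  1  2  3  4  5  6  7  8  9 10 11 12 13 14 15
g(k):  0  1  0  1  2  3  2  0  1  0  1  2  3  2  0  1
So g(15) = 1.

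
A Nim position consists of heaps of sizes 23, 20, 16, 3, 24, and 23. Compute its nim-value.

Write each in binary and XOR column by column:
  10111  (23)
  10100  (20)
  10000  (16)
  00011  (3)
  11000  (24)
  10111  (23)
  -----
  11111  (31)

31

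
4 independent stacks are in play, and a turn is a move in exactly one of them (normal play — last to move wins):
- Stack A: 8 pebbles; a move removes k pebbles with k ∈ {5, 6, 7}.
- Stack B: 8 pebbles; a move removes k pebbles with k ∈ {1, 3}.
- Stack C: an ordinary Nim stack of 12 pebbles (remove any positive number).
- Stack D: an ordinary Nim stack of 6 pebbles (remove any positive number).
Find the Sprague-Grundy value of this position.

Build the Grundy sequence for stack A with g(k) = mex{g(k−s) : s ∈ {5, 6, 7}, s ≤ k}:
g(0) = mex{} = 0
g(1) = mex{} = 0
g(2) = mex{} = 0
g(3) = mex{} = 0
g(4) = mex{} = 0
g(5) = mex{0} = 1
g(6) = mex{0} = 1
g(7) = mex{0} = 1
g(8) = mex{0} = 1
So g(8) = 1.
Build the Grundy sequence for stack B with g(k) = mex{g(k−s) : s ∈ {1, 3}, s ≤ k}:
g(0) = mex{} = 0
g(1) = mex{0} = 1
g(2) = mex{1} = 0
g(3) = mex{0} = 1
g(4) = mex{1} = 0
g(5) = mex{0} = 1
g(6) = mex{1} = 0
g(7) = mex{0} = 1
g(8) = mex{1} = 0
So g(8) = 0.
Stack C is a plain Nim stack of size 12, so its Grundy value is 12.
Stack D is a plain Nim stack of size 6, so its Grundy value is 6.
The value of a disjunctive sum is the nim-sum of the parts.
Combined value = 1 XOR 0 XOR 12 XOR 6 = 11.

11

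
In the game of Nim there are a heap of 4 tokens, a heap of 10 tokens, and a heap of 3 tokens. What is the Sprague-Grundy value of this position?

13

In binary:
  0100  (4)
  1010  (10)
  0011  (3)
  ----
  1101  (13)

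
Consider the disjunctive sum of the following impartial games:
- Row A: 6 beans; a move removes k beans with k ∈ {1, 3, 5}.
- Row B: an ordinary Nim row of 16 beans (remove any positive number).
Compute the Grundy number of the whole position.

16

Grundy values for row A (subtraction set {1, 3, 5}):
g(0) = mex{} = 0
g(1) = mex{0} = 1
g(2) = mex{1} = 0
g(3) = mex{0} = 1
g(4) = mex{1} = 0
g(5) = mex{0} = 1
g(6) = mex{1} = 0
So g(6) = 0.
Row B is a plain Nim row of size 16, so its Grundy value is 16.
The value of a disjunctive sum is the nim-sum of the parts.
Combined value = 0 XOR 16 = 16.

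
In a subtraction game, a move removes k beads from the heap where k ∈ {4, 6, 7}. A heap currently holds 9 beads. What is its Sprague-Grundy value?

Grundy values for subtraction set {4, 6, 7}:
g(0) = mex{} = 0
g(1) = mex{} = 0
g(2) = mex{} = 0
g(3) = mex{} = 0
g(4) = mex{0} = 1
g(5) = mex{0} = 1
g(6) = mex{0} = 1
g(7) = mex{0} = 1
g(8) = mex{0,1} = 2
g(9) = mex{0,1} = 2
So g(9) = 2.

2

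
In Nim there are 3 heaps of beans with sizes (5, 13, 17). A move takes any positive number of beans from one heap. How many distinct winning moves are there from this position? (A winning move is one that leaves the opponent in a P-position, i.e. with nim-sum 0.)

1

Bitwise XOR of the heap sizes:
  00101  (5)
  01101  (13)
  10001  (17)
  -----
  11001  (25)
The overall nim-sum is X = 25. A heap of size p has a winning move iff p XOR X < p (reduce it to p XOR X).
  5: 5 XOR 25 = 28 ≥ 5 — no move.
  13: 13 XOR 25 = 20 ≥ 13 — no move.
  17: 17 XOR 25 = 8 < 17 — winning move (to 8).
That gives 1 winning move.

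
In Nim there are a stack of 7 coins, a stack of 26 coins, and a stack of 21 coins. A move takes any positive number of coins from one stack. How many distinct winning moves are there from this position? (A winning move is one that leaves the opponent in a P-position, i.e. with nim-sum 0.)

1

Nim-sum: 7 XOR 26 XOR 21 = 8.
The overall nim-sum is X = 8. A stack of size p has a winning move iff p XOR X < p (reduce it to p XOR X).
  7: 7 XOR 8 = 15 ≥ 7 — no move.
  26: 26 XOR 8 = 18 < 26 — winning move (to 18).
  21: 21 XOR 8 = 29 ≥ 21 — no move.
That gives 1 winning move.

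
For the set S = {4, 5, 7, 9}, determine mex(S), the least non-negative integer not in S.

0 is not in the set, so the mex is 0.

0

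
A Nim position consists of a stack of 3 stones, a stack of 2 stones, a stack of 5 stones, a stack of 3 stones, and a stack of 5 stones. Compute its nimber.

Nim-sum: 3 ^ 2 ^ 5 ^ 3 ^ 5 = 2.

2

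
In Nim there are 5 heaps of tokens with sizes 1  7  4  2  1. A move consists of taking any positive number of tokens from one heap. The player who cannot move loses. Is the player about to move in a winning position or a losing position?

Winning position

Nim-sum: 1 ⊕ 7 ⊕ 4 ⊕ 2 ⊕ 1 = 1.
The nim-sum is 1 ≠ 0, so this is an N-position: the player to move can win.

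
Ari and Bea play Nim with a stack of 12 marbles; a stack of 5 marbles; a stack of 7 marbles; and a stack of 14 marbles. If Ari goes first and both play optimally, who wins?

Bea wins

Nim-sum: 12 ^ 5 ^ 7 ^ 14 = 0.
The nim-sum is 0, so this is a P-position: the player to move is in a losing position under optimal play; Ari is about to move from it and so loses — Bea wins.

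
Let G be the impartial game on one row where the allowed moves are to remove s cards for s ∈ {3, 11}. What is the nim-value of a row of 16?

0

Grundy values for subtraction set {3, 11}:
k:     0  1  2  3  4  5  6  7  8  9 10 11 12 13 14 15 16
g(k):  0  0  0  1  1  1  0  0  0  1  1  1  2  2  0  0  0
So g(16) = 0.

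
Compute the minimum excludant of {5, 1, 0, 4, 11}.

2

The values 0, 1 are all present; 2 is the first non-negative integer missing from the set.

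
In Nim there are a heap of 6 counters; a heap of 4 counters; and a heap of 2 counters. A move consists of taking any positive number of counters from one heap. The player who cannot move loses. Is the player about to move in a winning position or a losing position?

Losing position

Nim-sum: 6 XOR 4 XOR 2 = 0.
The nim-sum is 0, so this is a P-position: the player to move is in a losing position under optimal play.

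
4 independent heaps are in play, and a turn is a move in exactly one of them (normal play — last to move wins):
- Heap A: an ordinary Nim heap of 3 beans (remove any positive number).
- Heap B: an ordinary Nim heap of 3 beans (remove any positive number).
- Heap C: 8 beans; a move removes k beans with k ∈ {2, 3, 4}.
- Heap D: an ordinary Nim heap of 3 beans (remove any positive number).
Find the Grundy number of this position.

Heap A is a plain Nim heap of size 3, so its Grundy value is 3.
Heap B is a plain Nim heap of size 3, so its Grundy value is 3.
Grundy values for heap C (subtraction set {2, 3, 4}):
k:     0  1  2  3  4  5  6  7  8
g(k):  0  0  1  1  2  2  0  0  1
So g(8) = 1.
Heap D is a plain Nim heap of size 3, so its Grundy value is 3.
The value of a disjunctive sum is the nim-sum of the parts.
Combined value = 3 XOR 3 XOR 1 XOR 3 = 2.

2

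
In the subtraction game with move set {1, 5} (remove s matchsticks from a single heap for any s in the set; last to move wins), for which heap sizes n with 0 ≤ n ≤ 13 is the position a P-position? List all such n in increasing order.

0, 2, 4, 6, 8, 10, 12

Build the Grundy sequence with g(k) = mex{g(k−s) : s ∈ {1, 5}, s ≤ k}:
k:     0  1  2  3  4  5  6  7  8  9 10 11 12 13
g(k):  0  1  0  1  0  1  0  1  0  1  0  1  0  1
The P-positions (g = 0) in 0..13 are 0, 2, 4, 6, 8, 10, 12.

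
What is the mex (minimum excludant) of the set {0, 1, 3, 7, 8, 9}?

The values 0, 1 are all present; 2 is the first non-negative integer missing from the set.

2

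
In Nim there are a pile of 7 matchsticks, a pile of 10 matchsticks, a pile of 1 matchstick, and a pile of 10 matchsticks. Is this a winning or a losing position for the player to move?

Winning position

Nim-sum: 7 XOR 10 XOR 1 XOR 10 = 6.
The nim-sum is 6 ≠ 0, so this is an N-position: the player to move can win.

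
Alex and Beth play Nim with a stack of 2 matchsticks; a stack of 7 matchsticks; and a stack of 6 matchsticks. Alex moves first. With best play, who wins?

Alex wins

Nim-sum: 2 ⊕ 7 ⊕ 6 = 3.
The nim-sum is 3 ≠ 0, so this is an N-position: the player to move can win; Alex has a winning move.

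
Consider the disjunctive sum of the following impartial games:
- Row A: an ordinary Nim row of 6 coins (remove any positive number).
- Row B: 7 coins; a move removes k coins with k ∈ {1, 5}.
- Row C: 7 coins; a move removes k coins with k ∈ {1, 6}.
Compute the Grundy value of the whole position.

Row A is a plain Nim row of size 6, so its Grundy value is 6.
Grundy values for row B (subtraction set {1, 5}):
k:     0  1  2  3  4  5  6  7
g(k):  0  1  0  1  0  1  0  1
So g(7) = 1.
Build the Grundy sequence for row C with g(k) = mex{g(k−s) : s ∈ {1, 6}, s ≤ k}:
k:     0  1  2  3  4  5  6  7
g(k):  0  1  0  1  0  1  2  0
So g(7) = 0.
By the Sprague-Grundy theorem, the Grundy value of a sum of independent games is the XOR of the component values.
Combined value = 6 ⊕ 1 ⊕ 0 = 7.

7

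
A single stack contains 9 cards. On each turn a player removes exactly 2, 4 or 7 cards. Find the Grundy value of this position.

Grundy values for subtraction set {2, 4, 7}:
k:     0  1  2  3  4  5  6  7  8  9
g(k):  0  0  1  1  2  2  0  3  1  0
So g(9) = 0.

0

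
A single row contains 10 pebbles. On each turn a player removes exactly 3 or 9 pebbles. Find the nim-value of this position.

1

Grundy values for subtraction set {3, 9}:
k:     0  1  2  3  4  5  6  7  8  9 10
g(k):  0  0  0  1  1  1  0  0  0  1  1
So g(10) = 1.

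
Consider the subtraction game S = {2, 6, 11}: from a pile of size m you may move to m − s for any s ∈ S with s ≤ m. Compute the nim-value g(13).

Grundy values for subtraction set {2, 6, 11}:
g(0) = mex{} = 0
g(1) = mex{} = 0
g(2) = mex{0} = 1
g(3) = mex{0} = 1
g(4) = mex{1} = 0
g(5) = mex{1} = 0
g(6) = mex{0} = 1
g(7) = mex{0} = 1
g(8) = mex{1} = 0
g(9) = mex{1} = 0
g(10) = mex{0} = 1
g(11) = mex{0} = 1
g(12) = mex{0,1} = 2
g(13) = mex{1} = 0
So g(13) = 0.

0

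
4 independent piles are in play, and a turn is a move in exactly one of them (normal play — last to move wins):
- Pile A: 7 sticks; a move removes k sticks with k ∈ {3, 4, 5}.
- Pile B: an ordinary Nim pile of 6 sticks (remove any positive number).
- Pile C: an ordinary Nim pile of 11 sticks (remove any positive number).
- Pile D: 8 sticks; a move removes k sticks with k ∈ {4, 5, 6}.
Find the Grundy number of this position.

13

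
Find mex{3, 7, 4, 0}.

1

0 is in the set but 1 is not, so the mex is 1.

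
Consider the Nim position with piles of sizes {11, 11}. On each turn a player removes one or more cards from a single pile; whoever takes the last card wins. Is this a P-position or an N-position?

P-position

Compute the nim-sum pairwise:
11 ⊕ 11 = 0
The nim-sum is 0, so this is a P-position: the player to move is in a losing position under optimal play.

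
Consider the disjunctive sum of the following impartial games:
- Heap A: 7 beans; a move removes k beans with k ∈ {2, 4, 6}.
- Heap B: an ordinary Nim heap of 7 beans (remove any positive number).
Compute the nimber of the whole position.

For heap A, compute g(0), g(1), … with moves {2, 4, 6}:
g(0) = mex{} = 0
g(1) = mex{} = 0
g(2) = mex{0} = 1
g(3) = mex{0} = 1
g(4) = mex{0,1} = 2
g(5) = mex{0,1} = 2
g(6) = mex{0,1,2} = 3
g(7) = mex{0,1,2} = 3
So g(7) = 3.
Heap B is a plain Nim heap of size 7, so its Grundy value is 7.
By the Sprague-Grundy theorem, the Grundy value of a sum of independent games is the XOR of the component values.
Combined value = 3 XOR 7 = 4.

4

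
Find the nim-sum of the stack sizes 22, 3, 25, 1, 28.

17

Compute the nim-sum pairwise:
22 XOR 3 = 21
21 XOR 25 = 12
12 XOR 1 = 13
13 XOR 28 = 17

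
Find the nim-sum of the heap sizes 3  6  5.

Compute the nim-sum pairwise:
3 ^ 6 = 5
5 ^ 5 = 0

0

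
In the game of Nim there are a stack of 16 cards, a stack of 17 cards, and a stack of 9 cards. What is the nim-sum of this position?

8

Nim-sum: 16 ^ 17 ^ 9 = 8.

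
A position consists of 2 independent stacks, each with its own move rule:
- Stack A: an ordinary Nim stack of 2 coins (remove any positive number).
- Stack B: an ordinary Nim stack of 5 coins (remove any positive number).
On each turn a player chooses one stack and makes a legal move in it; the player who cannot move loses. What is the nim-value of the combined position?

Stack A is a plain Nim stack of size 2, so its Grundy value is 2.
Stack B is a plain Nim stack of size 5, so its Grundy value is 5.
The value of a disjunctive sum is the nim-sum of the parts.
Combined value = 2 XOR 5 = 7.

7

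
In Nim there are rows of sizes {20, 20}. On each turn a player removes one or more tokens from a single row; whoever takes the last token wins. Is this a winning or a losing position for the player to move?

Losing position

Nim-sum: 20 XOR 20 = 0.
The nim-sum is 0, so this is a P-position: the player to move is in a losing position under optimal play.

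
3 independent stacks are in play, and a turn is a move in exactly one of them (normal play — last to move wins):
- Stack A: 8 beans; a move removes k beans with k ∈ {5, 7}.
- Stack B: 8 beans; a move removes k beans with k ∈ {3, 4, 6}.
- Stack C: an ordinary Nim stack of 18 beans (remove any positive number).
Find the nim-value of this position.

For stack A, compute g(0), g(1), … with moves {5, 7}:
g(0) = mex{} = 0
g(1) = mex{} = 0
g(2) = mex{} = 0
g(3) = mex{} = 0
g(4) = mex{} = 0
g(5) = mex{0} = 1
g(6) = mex{0} = 1
g(7) = mex{0} = 1
g(8) = mex{0} = 1
So g(8) = 1.
Grundy values for stack B (subtraction set {3, 4, 6}):
g(0) = mex{} = 0
g(1) = mex{} = 0
g(2) = mex{} = 0
g(3) = mex{0} = 1
g(4) = mex{0} = 1
g(5) = mex{0} = 1
g(6) = mex{0,1} = 2
g(7) = mex{0,1} = 2
g(8) = mex{0,1} = 2
So g(8) = 2.
Stack C is a plain Nim stack of size 18, so its Grundy value is 18.
The value of a disjunctive sum is the nim-sum of the parts.
Combined value = 1 ⊕ 2 ⊕ 18 = 17.

17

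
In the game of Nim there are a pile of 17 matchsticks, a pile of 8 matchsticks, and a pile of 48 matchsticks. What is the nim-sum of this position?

Nim-sum: 17 ⊕ 8 ⊕ 48 = 41.

41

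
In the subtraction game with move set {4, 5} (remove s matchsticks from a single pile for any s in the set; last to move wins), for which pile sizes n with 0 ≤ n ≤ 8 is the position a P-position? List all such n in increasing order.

0, 1, 2, 3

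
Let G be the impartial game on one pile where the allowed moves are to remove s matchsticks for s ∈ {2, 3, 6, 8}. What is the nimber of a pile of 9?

Grundy values for subtraction set {2, 3, 6, 8}:
k:     0  1  2  3  4  5  6  7  8  9
g(k):  0  0  1  1  2  0  3  1  2  2
So g(9) = 2.

2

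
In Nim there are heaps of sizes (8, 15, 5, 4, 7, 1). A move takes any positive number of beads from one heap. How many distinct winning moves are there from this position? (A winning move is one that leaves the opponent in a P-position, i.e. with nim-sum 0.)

Compute the nim-sum pairwise:
8 ^ 15 = 7
7 ^ 5 = 2
2 ^ 4 = 6
6 ^ 7 = 1
1 ^ 1 = 0
The nim-sum is already 0, so every move leaves a nonzero nim-sum — there are no winning moves.

0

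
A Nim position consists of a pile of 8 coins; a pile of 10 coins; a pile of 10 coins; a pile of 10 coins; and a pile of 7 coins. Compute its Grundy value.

5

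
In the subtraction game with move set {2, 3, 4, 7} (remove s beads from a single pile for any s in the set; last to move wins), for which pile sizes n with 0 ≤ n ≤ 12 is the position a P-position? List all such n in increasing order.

0, 1, 6, 11, 12

Build the Grundy sequence with g(k) = mex{g(k−s) : s ∈ {2, 3, 4, 7}, s ≤ k}:
k:     0  1  2  3  4  5  6  7  8  9 10 11 12
g(k):  0  0  1  1  2  2  0  3  1  4  2  0  0
The P-positions (g = 0) in 0..12 are 0, 1, 6, 11, 12.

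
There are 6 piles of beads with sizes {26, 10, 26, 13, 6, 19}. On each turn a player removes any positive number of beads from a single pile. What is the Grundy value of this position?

18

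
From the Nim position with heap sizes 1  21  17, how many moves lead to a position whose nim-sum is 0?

1

Nim-sum: 1 ⊕ 21 ⊕ 17 = 5.
The overall nim-sum is X = 5. A heap of size p has a winning move iff p XOR X < p (reduce it to p XOR X).
  1: 1 XOR 5 = 4 ≥ 1 — no move.
  21: 21 XOR 5 = 16 < 21 — winning move (to 16).
  17: 17 XOR 5 = 20 ≥ 17 — no move.
That gives 1 winning move.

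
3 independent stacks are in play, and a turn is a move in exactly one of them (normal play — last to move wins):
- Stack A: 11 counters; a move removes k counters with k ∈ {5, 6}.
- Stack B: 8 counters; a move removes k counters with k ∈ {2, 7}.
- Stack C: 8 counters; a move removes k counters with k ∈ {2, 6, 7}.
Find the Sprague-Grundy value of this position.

0

Grundy values for stack A (subtraction set {5, 6}):
k:     0  1  2  3  4  5  6  7  8  9 10 11
g(k):  0  0  0  0  0  1  1  1  1  1  2  0
So g(11) = 0.
Grundy values for stack B (subtraction set {2, 7}):
k:     0  1  2  3  4  5  6  7  8
g(k):  0  0  1  1  0  0  1  1  2
So g(8) = 2.
For stack C, compute g(0), g(1), … with moves {2, 6, 7}:
k:     0  1  2  3  4  5  6  7  8
g(k):  0  0  1  1  0  0  1  1  2
So g(8) = 2.
The value of a disjunctive sum is the nim-sum of the parts.
Combined value = 0 ⊕ 2 ⊕ 2 = 0.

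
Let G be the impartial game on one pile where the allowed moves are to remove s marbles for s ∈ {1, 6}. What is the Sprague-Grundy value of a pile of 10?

1

Build the Grundy sequence with g(k) = mex{g(k−s) : s ∈ {1, 6}, s ≤ k}:
g(0) = mex{} = 0
g(1) = mex{0} = 1
g(2) = mex{1} = 0
g(3) = mex{0} = 1
g(4) = mex{1} = 0
g(5) = mex{0} = 1
g(6) = mex{0,1} = 2
g(7) = mex{1,2} = 0
g(8) = mex{0} = 1
g(9) = mex{1} = 0
g(10) = mex{0} = 1
So g(10) = 1.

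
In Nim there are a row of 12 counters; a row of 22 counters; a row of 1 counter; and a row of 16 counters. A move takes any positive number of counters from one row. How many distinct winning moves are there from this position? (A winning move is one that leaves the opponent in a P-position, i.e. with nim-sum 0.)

1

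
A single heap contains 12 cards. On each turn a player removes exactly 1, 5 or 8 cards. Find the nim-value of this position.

2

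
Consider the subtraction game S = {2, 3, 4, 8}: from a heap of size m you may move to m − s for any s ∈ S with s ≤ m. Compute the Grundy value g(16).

2

Build the Grundy sequence with g(k) = mex{g(k−s) : s ∈ {2, 3, 4, 8}, s ≤ k}:
k:     0  1  2  3  4  5  6  7  8  9 10 11 12 13 14 15 16
g(k):  0  0  1  1  2  2  0  0  1  1  2  2  0  0  1  1  2
So g(16) = 2.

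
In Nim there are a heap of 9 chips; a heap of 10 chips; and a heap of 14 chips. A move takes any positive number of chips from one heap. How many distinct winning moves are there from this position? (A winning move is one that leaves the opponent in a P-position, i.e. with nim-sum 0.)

3

Nim-sum: 9 XOR 10 XOR 14 = 13.
The overall nim-sum is X = 13. A heap of size p has a winning move iff p XOR X < p (reduce it to p XOR X).
  9: 9 XOR 13 = 4 < 9 — winning move (to 4).
  10: 10 XOR 13 = 7 < 10 — winning move (to 7).
  14: 14 XOR 13 = 3 < 14 — winning move (to 3).
That gives 3 winning moves.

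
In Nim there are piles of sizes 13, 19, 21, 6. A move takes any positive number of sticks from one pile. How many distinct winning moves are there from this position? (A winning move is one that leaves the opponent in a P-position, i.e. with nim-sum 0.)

1

Nim-sum: 13 ^ 19 ^ 21 ^ 6 = 13.
The overall nim-sum is X = 13. A pile of size p has a winning move iff p XOR X < p (reduce it to p XOR X).
  13: 13 XOR 13 = 0 < 13 — winning move (to 0).
  19: 19 XOR 13 = 30 ≥ 19 — no move.
  21: 21 XOR 13 = 24 ≥ 21 — no move.
  6: 6 XOR 13 = 11 ≥ 6 — no move.
That gives 1 winning move.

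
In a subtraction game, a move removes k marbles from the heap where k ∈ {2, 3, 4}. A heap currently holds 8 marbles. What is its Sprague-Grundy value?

Grundy values for subtraction set {2, 3, 4}:
k:     0  1  2  3  4  5  6  7  8
g(k):  0  0  1  1  2  2  0  0  1
So g(8) = 1.

1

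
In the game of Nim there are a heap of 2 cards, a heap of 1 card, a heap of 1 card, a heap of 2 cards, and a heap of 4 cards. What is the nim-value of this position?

4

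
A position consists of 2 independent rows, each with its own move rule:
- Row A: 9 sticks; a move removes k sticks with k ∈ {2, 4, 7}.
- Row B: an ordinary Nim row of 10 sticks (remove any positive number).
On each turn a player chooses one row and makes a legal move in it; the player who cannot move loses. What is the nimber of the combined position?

Build the Grundy sequence for row A with g(k) = mex{g(k−s) : s ∈ {2, 4, 7}, s ≤ k}:
k:     0  1  2  3  4  5  6  7  8  9
g(k):  0  0  1  1  2  2  0  3  1  0
So g(9) = 0.
Row B is a plain Nim row of size 10, so its Grundy value is 10.
By the Sprague-Grundy theorem, the Grundy value of a sum of independent games is the XOR of the component values.
Combined value = 0 ⊕ 10 = 10.

10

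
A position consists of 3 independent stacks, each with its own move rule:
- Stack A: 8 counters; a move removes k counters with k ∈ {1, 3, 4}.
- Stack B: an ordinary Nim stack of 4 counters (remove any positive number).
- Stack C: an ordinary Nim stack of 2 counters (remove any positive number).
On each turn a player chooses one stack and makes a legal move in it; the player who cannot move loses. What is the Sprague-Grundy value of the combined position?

7

For stack A, compute g(0), g(1), … with moves {1, 3, 4}:
k:     0  1  2  3  4  5  6  7  8
g(k):  0  1  0  1  2  3  2  0  1
So g(8) = 1.
Stack B is a plain Nim stack of size 4, so its Grundy value is 4.
Stack C is a plain Nim stack of size 2, so its Grundy value is 2.
By the Sprague-Grundy theorem, the Grundy value of a sum of independent games is the XOR of the component values.
Combined value = 1 ⊕ 4 ⊕ 2 = 7.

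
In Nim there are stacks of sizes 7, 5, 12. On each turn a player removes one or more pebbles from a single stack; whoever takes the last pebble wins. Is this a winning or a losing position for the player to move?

Winning position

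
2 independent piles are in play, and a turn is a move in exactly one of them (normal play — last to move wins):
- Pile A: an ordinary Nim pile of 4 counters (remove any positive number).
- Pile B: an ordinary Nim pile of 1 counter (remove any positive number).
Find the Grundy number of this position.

Pile A is a plain Nim pile of size 4, so its Grundy value is 4.
Pile B is a plain Nim pile of size 1, so its Grundy value is 1.
The value of a disjunctive sum is the nim-sum of the parts.
Combined value = 4 XOR 1 = 5.

5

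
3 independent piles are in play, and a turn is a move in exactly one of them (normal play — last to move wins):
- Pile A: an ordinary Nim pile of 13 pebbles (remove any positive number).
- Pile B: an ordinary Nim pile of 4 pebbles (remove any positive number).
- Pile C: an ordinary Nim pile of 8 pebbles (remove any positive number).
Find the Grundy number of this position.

1

Pile A is a plain Nim pile of size 13, so its Grundy value is 13.
Pile B is a plain Nim pile of size 4, so its Grundy value is 4.
Pile C is a plain Nim pile of size 8, so its Grundy value is 8.
By the Sprague-Grundy theorem, the Grundy value of a sum of independent games is the XOR of the component values.
Combined value = 13 ⊕ 4 ⊕ 8 = 1.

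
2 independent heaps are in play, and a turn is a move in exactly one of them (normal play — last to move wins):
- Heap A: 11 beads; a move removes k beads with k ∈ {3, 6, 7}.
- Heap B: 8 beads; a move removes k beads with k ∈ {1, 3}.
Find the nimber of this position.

0

Grundy values for heap A (subtraction set {3, 6, 7}):
k:     0  1  2  3  4  5  6  7  8  9 10 11
g(k):  0  0  0  1  1  1  2  2  2  3  0  0
So g(11) = 0.
Build the Grundy sequence for heap B with g(k) = mex{g(k−s) : s ∈ {1, 3}, s ≤ k}:
g(0) = mex{} = 0
g(1) = mex{0} = 1
g(2) = mex{1} = 0
g(3) = mex{0} = 1
g(4) = mex{1} = 0
g(5) = mex{0} = 1
g(6) = mex{1} = 0
g(7) = mex{0} = 1
g(8) = mex{1} = 0
So g(8) = 0.
By the Sprague-Grundy theorem, the Grundy value of a sum of independent games is the XOR of the component values.
Combined value = 0 ⊕ 0 = 0.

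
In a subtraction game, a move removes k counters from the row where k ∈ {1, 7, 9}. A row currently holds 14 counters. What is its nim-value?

0

Compute g(0), g(1), … for moves {1, 7, 9}:
k:     0  1  2  3  4  5  6  7  8  9 10 11 12 13 14
g(k):  0  1  0  1  0  1  0  1  0  1  0  1  0  1  0
So g(14) = 0.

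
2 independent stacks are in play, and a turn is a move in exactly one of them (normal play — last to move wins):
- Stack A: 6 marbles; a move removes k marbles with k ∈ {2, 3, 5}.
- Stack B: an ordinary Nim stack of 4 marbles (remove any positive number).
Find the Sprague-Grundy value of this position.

For stack A, compute g(0), g(1), … with moves {2, 3, 5}:
k:     0  1  2  3  4  5  6
g(k):  0  0  1  1  2  2  3
So g(6) = 3.
Stack B is a plain Nim stack of size 4, so its Grundy value is 4.
By the Sprague-Grundy theorem, the Grundy value of a sum of independent games is the XOR of the component values.
Combined value = 3 ⊕ 4 = 7.

7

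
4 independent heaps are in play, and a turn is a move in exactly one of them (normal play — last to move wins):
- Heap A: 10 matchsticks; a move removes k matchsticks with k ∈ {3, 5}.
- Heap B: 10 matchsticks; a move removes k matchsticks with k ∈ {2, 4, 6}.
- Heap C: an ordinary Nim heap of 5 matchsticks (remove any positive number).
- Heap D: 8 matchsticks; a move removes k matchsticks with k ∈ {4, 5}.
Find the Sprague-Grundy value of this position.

For heap A, compute g(0), g(1), … with moves {3, 5}:
g(0) = mex{} = 0
g(1) = mex{} = 0
g(2) = mex{} = 0
g(3) = mex{0} = 1
g(4) = mex{0} = 1
g(5) = mex{0} = 1
g(6) = mex{0,1} = 2
g(7) = mex{0,1} = 2
g(8) = mex{1} = 0
g(9) = mex{1,2} = 0
g(10) = mex{1,2} = 0
So g(10) = 0.
Grundy values for heap B (subtraction set {2, 4, 6}):
k:     0  1  2  3  4  5  6  7  8  9 10
g(k):  0  0  1  1  2  2  3  3  0  0  1
So g(10) = 1.
Heap C is a plain Nim heap of size 5, so its Grundy value is 5.
Grundy values for heap D (subtraction set {4, 5}):
k:     0  1  2  3  4  5  6  7  8
g(k):  0  0  0  0  1  1  1  1  2
So g(8) = 2.
The value of a disjunctive sum is the nim-sum of the parts.
Combined value = 0 XOR 1 XOR 5 XOR 2 = 6.

6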